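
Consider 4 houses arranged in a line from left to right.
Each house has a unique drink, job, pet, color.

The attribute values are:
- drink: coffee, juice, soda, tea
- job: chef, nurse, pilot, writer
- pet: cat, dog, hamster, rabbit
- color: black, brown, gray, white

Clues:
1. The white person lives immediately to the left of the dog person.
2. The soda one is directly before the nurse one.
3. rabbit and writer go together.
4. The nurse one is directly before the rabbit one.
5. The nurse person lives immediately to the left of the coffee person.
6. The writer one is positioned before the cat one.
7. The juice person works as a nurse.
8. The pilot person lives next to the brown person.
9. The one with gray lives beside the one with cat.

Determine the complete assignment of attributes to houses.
Solution:

House | Drink | Job | Pet | Color
---------------------------------
  1   | soda | pilot | hamster | white
  2   | juice | nurse | dog | brown
  3   | coffee | writer | rabbit | gray
  4   | tea | chef | cat | black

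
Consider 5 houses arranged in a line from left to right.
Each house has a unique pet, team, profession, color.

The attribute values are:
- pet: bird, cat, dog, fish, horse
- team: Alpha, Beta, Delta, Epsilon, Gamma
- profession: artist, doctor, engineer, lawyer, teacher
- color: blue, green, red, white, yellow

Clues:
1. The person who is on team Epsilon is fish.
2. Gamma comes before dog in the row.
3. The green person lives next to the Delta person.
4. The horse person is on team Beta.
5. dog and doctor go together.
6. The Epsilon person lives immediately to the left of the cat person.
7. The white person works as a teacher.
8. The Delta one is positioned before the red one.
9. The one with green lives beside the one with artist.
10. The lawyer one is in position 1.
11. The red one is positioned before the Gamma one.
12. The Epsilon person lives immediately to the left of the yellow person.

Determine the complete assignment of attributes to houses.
Solution:

House | Pet | Team | Profession | Color
---------------------------------------
  1   | fish | Epsilon | lawyer | green
  2   | cat | Delta | artist | yellow
  3   | horse | Beta | engineer | red
  4   | bird | Gamma | teacher | white
  5   | dog | Alpha | doctor | blue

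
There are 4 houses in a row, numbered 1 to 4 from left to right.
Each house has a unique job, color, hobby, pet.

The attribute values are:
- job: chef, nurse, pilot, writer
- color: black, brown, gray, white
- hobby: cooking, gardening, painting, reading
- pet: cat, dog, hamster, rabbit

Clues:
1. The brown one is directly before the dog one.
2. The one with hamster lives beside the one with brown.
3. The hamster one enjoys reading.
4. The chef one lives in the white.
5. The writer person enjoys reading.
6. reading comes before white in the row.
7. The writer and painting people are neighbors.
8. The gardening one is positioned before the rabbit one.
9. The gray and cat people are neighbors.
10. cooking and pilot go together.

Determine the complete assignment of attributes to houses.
Solution:

House | Job | Color | Hobby | Pet
---------------------------------
  1   | writer | gray | reading | hamster
  2   | nurse | brown | painting | cat
  3   | chef | white | gardening | dog
  4   | pilot | black | cooking | rabbit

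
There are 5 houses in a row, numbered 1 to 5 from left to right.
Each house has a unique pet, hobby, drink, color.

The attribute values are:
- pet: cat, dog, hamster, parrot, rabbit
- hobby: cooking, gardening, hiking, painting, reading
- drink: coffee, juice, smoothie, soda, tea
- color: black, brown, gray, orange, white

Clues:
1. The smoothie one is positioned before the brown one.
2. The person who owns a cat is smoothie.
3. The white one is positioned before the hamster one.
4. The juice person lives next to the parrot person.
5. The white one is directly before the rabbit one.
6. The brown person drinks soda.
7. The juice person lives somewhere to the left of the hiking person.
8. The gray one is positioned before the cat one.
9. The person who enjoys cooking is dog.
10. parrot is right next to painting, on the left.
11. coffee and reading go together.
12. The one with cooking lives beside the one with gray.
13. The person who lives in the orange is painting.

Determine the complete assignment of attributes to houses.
Solution:

House | Pet | Hobby | Drink | Color
-----------------------------------
  1   | dog | cooking | tea | white
  2   | rabbit | gardening | juice | gray
  3   | parrot | reading | coffee | black
  4   | cat | painting | smoothie | orange
  5   | hamster | hiking | soda | brown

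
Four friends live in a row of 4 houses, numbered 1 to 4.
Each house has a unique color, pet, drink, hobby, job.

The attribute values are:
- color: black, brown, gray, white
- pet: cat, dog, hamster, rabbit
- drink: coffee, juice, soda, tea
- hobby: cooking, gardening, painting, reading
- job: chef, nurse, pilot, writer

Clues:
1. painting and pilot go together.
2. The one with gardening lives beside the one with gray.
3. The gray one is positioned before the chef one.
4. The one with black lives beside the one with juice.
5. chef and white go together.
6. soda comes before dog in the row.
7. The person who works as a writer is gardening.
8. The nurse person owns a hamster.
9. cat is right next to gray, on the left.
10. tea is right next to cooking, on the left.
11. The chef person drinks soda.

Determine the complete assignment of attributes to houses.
Solution:

House | Color | Pet | Drink | Hobby | Job
-----------------------------------------
  1   | black | cat | tea | gardening | writer
  2   | gray | hamster | juice | cooking | nurse
  3   | white | rabbit | soda | reading | chef
  4   | brown | dog | coffee | painting | pilot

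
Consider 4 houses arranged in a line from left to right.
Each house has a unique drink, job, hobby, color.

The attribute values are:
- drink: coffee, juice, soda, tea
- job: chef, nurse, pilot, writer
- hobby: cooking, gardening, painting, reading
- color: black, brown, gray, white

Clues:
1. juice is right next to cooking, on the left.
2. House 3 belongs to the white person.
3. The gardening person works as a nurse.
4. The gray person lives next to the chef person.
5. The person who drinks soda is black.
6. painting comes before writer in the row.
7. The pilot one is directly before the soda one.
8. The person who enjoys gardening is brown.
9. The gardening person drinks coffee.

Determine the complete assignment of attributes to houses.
Solution:

House | Drink | Job | Hobby | Color
-----------------------------------
  1   | juice | pilot | painting | gray
  2   | soda | chef | cooking | black
  3   | tea | writer | reading | white
  4   | coffee | nurse | gardening | brown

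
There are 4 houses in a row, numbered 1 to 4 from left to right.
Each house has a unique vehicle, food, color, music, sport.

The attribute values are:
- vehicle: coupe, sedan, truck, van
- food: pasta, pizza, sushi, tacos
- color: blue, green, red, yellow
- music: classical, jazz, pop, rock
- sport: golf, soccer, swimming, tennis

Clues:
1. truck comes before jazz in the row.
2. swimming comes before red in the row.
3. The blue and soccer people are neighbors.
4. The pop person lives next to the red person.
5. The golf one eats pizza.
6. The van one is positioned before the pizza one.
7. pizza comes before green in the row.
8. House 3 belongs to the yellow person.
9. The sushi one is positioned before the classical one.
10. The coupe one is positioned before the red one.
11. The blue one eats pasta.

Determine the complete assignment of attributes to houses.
Solution:

House | Vehicle | Food | Color | Music | Sport
----------------------------------------------
  1   | coupe | pasta | blue | pop | swimming
  2   | van | sushi | red | rock | soccer
  3   | truck | pizza | yellow | classical | golf
  4   | sedan | tacos | green | jazz | tennis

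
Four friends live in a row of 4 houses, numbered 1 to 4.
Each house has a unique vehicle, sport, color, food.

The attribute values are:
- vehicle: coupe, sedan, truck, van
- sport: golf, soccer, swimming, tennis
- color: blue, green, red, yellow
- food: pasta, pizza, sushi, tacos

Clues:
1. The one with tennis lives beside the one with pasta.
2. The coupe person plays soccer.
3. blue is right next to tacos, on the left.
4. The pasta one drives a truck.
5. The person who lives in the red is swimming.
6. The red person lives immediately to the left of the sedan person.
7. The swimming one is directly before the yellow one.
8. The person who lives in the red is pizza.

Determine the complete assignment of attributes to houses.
Solution:

House | Vehicle | Sport | Color | Food
--------------------------------------
  1   | van | swimming | red | pizza
  2   | sedan | tennis | yellow | sushi
  3   | truck | golf | blue | pasta
  4   | coupe | soccer | green | tacos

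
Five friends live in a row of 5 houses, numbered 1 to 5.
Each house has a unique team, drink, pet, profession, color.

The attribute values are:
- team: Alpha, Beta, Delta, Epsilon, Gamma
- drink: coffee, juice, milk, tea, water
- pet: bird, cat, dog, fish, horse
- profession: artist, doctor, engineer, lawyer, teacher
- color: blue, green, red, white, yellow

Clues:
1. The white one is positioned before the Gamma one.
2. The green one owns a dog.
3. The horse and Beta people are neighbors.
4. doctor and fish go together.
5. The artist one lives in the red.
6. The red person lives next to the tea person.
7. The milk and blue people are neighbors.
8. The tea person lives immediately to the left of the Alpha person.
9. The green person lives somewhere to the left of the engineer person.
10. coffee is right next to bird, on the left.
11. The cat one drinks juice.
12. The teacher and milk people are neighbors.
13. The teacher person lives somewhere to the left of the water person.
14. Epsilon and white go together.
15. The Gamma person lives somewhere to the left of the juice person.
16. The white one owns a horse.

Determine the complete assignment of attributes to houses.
Solution:

House | Team | Drink | Pet | Profession | Color
-----------------------------------------------
  1   | Epsilon | coffee | horse | teacher | white
  2   | Beta | milk | bird | artist | red
  3   | Gamma | tea | fish | doctor | blue
  4   | Alpha | water | dog | lawyer | green
  5   | Delta | juice | cat | engineer | yellow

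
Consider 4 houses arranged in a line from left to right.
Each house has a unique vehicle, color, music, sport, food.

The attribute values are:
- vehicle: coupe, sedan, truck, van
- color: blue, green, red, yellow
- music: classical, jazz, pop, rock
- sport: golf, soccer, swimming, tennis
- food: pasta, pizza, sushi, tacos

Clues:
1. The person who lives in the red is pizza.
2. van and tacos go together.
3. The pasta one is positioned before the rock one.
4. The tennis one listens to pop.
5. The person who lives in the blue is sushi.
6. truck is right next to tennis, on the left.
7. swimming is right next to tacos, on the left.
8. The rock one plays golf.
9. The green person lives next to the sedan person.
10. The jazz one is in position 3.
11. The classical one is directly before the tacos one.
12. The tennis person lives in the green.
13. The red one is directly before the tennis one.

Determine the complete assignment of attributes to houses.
Solution:

House | Vehicle | Color | Music | Sport | Food
----------------------------------------------
  1   | truck | red | classical | swimming | pizza
  2   | van | green | pop | tennis | tacos
  3   | sedan | yellow | jazz | soccer | pasta
  4   | coupe | blue | rock | golf | sushi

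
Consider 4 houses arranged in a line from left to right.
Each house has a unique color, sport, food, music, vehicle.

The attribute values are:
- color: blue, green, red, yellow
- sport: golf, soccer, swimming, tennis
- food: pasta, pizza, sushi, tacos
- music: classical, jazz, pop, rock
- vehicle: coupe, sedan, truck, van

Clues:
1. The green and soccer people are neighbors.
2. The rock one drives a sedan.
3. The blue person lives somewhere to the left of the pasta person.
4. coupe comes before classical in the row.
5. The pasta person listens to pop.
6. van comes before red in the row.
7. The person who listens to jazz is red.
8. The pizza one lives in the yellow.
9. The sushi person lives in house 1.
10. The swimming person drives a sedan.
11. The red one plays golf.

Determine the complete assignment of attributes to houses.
Solution:

House | Color | Sport | Food | Music | Vehicle
----------------------------------------------
  1   | blue | swimming | sushi | rock | sedan
  2   | green | tennis | pasta | pop | coupe
  3   | yellow | soccer | pizza | classical | van
  4   | red | golf | tacos | jazz | truck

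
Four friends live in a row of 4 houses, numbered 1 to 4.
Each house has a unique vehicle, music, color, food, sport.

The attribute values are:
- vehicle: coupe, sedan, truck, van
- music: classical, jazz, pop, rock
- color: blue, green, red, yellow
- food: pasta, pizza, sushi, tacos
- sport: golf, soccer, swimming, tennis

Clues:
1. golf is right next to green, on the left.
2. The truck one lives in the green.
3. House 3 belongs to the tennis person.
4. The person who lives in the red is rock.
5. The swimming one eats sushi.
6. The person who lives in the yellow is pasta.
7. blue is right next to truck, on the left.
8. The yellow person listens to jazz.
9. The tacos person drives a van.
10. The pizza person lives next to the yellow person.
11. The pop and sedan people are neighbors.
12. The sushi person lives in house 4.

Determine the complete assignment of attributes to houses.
Solution:

House | Vehicle | Music | Color | Food | Sport
----------------------------------------------
  1   | van | classical | blue | tacos | golf
  2   | truck | pop | green | pizza | soccer
  3   | sedan | jazz | yellow | pasta | tennis
  4   | coupe | rock | red | sushi | swimming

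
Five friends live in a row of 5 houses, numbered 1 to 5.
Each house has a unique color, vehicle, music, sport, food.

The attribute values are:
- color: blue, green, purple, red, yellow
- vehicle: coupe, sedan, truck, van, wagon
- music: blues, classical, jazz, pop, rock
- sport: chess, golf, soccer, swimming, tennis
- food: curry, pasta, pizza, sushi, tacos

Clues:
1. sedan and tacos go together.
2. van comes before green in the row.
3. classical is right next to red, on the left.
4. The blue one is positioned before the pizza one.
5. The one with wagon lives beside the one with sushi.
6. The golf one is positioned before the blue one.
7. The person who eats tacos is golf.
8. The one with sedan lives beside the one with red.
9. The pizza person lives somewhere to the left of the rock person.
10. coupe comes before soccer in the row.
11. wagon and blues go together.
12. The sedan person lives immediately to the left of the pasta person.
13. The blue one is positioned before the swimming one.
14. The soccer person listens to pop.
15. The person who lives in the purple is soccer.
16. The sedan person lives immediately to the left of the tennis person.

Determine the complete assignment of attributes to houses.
Solution:

House | Color | Vehicle | Music | Sport | Food
----------------------------------------------
  1   | yellow | sedan | classical | golf | tacos
  2   | red | wagon | blues | tennis | pasta
  3   | blue | coupe | jazz | chess | sushi
  4   | purple | van | pop | soccer | pizza
  5   | green | truck | rock | swimming | curry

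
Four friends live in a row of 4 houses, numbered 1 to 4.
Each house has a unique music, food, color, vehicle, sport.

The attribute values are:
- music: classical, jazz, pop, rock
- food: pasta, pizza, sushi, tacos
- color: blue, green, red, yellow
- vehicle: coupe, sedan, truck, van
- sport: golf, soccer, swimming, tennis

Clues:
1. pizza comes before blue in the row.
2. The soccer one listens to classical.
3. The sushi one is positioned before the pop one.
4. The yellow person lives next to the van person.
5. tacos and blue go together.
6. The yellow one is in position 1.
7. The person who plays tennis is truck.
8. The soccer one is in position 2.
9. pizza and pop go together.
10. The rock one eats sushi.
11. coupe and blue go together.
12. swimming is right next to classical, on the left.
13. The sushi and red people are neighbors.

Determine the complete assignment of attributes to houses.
Solution:

House | Music | Food | Color | Vehicle | Sport
----------------------------------------------
  1   | rock | sushi | yellow | sedan | swimming
  2   | classical | pasta | red | van | soccer
  3   | pop | pizza | green | truck | tennis
  4   | jazz | tacos | blue | coupe | golf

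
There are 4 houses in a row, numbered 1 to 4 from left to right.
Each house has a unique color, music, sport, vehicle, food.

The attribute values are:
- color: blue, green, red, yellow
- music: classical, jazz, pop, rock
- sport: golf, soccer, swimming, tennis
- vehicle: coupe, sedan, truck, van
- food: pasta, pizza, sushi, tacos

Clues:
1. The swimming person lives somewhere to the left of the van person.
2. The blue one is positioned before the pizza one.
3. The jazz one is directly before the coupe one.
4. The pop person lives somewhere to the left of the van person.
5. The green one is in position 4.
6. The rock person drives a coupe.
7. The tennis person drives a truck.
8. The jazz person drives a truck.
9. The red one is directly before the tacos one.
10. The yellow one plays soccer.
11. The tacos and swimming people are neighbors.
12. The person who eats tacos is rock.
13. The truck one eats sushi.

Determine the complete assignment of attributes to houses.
Solution:

House | Color | Music | Sport | Vehicle | Food
----------------------------------------------
  1   | red | jazz | tennis | truck | sushi
  2   | yellow | rock | soccer | coupe | tacos
  3   | blue | pop | swimming | sedan | pasta
  4   | green | classical | golf | van | pizza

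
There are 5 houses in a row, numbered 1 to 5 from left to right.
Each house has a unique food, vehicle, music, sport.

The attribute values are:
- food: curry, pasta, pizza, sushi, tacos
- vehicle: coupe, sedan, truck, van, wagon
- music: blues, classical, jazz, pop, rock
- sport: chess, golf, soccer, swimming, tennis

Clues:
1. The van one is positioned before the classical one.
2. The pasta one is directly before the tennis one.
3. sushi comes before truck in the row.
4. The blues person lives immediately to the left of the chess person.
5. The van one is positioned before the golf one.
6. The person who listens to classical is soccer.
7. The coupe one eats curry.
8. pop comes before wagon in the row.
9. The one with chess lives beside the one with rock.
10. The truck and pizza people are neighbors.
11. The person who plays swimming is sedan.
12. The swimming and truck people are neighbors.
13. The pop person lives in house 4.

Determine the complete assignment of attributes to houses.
Solution:

House | Food | Vehicle | Music | Sport
--------------------------------------
  1   | sushi | sedan | blues | swimming
  2   | pasta | truck | jazz | chess
  3   | pizza | van | rock | tennis
  4   | curry | coupe | pop | golf
  5   | tacos | wagon | classical | soccer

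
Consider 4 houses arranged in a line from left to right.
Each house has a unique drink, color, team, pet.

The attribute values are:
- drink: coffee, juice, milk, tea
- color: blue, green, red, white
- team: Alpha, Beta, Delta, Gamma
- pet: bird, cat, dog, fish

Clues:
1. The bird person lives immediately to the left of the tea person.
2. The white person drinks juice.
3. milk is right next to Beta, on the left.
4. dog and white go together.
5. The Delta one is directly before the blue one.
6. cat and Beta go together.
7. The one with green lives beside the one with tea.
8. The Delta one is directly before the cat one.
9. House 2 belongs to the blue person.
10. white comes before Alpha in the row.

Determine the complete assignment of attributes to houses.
Solution:

House | Drink | Color | Team | Pet
----------------------------------
  1   | milk | green | Delta | bird
  2   | tea | blue | Beta | cat
  3   | juice | white | Gamma | dog
  4   | coffee | red | Alpha | fish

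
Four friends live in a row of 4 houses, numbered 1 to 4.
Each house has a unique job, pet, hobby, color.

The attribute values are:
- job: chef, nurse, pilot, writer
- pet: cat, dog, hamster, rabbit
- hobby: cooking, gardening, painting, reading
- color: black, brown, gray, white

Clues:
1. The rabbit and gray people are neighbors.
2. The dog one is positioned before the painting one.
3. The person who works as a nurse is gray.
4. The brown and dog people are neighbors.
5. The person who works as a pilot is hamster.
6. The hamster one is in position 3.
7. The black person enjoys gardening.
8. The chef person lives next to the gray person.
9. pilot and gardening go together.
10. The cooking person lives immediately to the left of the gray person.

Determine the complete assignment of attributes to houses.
Solution:

House | Job | Pet | Hobby | Color
---------------------------------
  1   | chef | rabbit | cooking | brown
  2   | nurse | dog | reading | gray
  3   | pilot | hamster | gardening | black
  4   | writer | cat | painting | white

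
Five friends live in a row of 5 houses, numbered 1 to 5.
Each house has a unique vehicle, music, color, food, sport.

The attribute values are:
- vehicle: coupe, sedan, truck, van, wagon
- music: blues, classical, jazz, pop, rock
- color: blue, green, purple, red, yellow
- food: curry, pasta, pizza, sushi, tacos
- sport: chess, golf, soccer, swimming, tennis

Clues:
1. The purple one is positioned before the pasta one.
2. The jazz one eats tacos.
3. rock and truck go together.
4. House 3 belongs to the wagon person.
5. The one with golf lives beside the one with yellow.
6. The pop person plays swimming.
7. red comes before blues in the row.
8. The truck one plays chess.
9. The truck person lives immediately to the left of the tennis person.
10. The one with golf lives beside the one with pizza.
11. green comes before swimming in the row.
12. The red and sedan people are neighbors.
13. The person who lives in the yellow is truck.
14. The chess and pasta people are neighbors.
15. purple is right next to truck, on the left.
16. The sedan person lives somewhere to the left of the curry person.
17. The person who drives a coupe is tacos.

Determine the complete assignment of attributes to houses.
Solution:

House | Vehicle | Music | Color | Food | Sport
----------------------------------------------
  1   | coupe | jazz | purple | tacos | golf
  2   | truck | rock | yellow | pizza | chess
  3   | wagon | classical | red | pasta | tennis
  4   | sedan | blues | green | sushi | soccer
  5   | van | pop | blue | curry | swimming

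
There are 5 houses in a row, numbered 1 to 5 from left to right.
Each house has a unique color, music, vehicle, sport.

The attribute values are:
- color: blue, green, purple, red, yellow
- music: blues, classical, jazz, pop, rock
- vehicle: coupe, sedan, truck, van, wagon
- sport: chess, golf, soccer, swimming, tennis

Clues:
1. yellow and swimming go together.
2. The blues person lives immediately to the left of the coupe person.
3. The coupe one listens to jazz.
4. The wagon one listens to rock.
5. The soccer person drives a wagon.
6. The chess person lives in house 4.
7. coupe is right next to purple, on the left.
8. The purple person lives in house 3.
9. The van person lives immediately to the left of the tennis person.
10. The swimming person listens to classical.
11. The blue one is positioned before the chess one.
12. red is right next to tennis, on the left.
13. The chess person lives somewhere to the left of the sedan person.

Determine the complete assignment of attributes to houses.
Solution:

House | Color | Music | Vehicle | Sport
---------------------------------------
  1   | red | blues | van | golf
  2   | blue | jazz | coupe | tennis
  3   | purple | rock | wagon | soccer
  4   | green | pop | truck | chess
  5   | yellow | classical | sedan | swimming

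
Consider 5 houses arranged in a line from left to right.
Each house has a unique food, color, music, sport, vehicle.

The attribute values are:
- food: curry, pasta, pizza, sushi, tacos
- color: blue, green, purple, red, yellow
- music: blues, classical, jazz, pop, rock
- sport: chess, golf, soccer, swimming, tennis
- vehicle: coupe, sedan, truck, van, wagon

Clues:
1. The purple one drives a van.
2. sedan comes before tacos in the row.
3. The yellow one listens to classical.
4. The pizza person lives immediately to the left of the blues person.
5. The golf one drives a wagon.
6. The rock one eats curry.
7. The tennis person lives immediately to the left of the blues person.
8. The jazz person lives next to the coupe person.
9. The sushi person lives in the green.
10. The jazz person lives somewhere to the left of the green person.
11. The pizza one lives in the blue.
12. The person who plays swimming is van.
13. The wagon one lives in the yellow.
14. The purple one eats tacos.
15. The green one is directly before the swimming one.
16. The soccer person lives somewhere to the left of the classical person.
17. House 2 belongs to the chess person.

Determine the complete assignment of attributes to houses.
Solution:

House | Food | Color | Music | Sport | Vehicle
----------------------------------------------
  1   | pizza | blue | jazz | tennis | sedan
  2   | sushi | green | blues | chess | coupe
  3   | tacos | purple | pop | swimming | van
  4   | curry | red | rock | soccer | truck
  5   | pasta | yellow | classical | golf | wagon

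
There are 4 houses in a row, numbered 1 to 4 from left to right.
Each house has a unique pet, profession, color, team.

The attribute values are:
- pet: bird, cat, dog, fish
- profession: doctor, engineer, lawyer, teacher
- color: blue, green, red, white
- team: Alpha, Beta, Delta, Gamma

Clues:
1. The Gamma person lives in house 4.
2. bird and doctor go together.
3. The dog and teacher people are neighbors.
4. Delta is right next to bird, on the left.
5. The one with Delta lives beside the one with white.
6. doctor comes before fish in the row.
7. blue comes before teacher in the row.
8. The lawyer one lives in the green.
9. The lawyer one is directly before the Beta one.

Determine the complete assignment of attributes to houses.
Solution:

House | Pet | Profession | Color | Team
---------------------------------------
  1   | cat | lawyer | green | Delta
  2   | bird | doctor | white | Beta
  3   | dog | engineer | blue | Alpha
  4   | fish | teacher | red | Gamma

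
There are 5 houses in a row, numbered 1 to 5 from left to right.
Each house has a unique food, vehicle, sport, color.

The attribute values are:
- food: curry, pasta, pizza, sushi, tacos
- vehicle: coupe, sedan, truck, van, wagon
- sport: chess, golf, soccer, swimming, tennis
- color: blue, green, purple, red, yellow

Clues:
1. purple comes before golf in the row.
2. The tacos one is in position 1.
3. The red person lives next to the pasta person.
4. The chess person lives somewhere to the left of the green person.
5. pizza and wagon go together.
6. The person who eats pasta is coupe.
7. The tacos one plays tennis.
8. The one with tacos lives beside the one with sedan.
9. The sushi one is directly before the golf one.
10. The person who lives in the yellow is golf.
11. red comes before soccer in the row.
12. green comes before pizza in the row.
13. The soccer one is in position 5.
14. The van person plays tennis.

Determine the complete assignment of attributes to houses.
Solution:

House | Food | Vehicle | Sport | Color
--------------------------------------
  1   | tacos | van | tennis | purple
  2   | sushi | sedan | chess | red
  3   | pasta | coupe | golf | yellow
  4   | curry | truck | swimming | green
  5   | pizza | wagon | soccer | blue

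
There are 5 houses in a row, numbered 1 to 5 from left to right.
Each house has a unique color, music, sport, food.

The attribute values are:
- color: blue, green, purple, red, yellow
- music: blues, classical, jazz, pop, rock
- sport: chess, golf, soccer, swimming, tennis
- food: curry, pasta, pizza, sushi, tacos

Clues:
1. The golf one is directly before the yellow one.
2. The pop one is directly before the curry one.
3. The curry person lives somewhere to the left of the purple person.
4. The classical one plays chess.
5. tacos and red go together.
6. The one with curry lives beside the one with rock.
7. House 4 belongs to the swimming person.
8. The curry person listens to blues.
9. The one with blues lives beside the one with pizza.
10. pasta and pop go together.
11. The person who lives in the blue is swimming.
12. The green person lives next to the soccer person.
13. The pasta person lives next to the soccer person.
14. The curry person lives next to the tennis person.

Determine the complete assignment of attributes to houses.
Solution:

House | Color | Music | Sport | Food
------------------------------------
  1   | green | pop | golf | pasta
  2   | yellow | blues | soccer | curry
  3   | purple | rock | tennis | pizza
  4   | blue | jazz | swimming | sushi
  5   | red | classical | chess | tacos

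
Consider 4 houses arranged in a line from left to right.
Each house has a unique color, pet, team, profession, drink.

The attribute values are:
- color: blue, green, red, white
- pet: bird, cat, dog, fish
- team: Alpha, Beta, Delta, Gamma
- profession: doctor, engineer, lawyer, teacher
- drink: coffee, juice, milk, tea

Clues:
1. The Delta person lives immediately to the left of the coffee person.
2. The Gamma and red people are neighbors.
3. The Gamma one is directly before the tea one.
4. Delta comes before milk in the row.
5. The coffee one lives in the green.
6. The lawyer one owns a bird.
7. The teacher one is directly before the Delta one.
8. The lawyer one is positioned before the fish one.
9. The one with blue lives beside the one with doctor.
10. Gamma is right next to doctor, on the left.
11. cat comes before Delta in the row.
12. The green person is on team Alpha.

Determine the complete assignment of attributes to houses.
Solution:

House | Color | Pet | Team | Profession | Drink
-----------------------------------------------
  1   | blue | cat | Gamma | teacher | juice
  2   | red | dog | Delta | doctor | tea
  3   | green | bird | Alpha | lawyer | coffee
  4   | white | fish | Beta | engineer | milk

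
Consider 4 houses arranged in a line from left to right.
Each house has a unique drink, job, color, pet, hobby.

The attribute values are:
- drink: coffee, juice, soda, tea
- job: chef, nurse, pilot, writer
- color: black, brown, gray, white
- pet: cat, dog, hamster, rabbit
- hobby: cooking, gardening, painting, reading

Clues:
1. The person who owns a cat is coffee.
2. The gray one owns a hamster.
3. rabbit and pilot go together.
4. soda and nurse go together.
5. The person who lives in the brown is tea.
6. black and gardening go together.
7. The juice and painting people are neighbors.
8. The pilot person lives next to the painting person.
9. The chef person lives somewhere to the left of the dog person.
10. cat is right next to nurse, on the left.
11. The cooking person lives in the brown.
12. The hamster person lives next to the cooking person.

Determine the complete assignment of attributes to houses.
Solution:

House | Drink | Job | Color | Pet | Hobby
-----------------------------------------
  1   | juice | pilot | black | rabbit | gardening
  2   | coffee | chef | white | cat | painting
  3   | soda | nurse | gray | hamster | reading
  4   | tea | writer | brown | dog | cooking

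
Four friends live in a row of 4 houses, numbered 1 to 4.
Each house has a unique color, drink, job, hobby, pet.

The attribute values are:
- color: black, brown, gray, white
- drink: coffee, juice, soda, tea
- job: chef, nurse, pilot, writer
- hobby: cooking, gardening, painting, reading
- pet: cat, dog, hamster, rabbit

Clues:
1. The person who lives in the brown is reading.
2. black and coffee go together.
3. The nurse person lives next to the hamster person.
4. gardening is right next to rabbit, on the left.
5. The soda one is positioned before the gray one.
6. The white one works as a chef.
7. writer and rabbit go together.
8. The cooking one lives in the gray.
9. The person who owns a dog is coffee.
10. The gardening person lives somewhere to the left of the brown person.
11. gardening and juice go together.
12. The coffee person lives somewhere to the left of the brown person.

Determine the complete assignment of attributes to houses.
Solution:

House | Color | Drink | Job | Hobby | Pet
-----------------------------------------
  1   | black | coffee | nurse | painting | dog
  2   | white | juice | chef | gardening | hamster
  3   | brown | soda | writer | reading | rabbit
  4   | gray | tea | pilot | cooking | cat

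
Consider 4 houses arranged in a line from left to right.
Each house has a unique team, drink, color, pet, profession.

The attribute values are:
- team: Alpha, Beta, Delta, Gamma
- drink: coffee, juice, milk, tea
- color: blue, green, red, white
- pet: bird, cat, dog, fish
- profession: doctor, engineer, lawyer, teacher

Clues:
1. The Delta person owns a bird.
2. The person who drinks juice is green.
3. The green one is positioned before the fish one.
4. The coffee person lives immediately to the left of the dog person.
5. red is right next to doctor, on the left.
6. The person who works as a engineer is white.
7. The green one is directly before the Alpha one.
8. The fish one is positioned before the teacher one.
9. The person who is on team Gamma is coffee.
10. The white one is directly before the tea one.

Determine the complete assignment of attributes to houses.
Solution:

House | Team | Drink | Color | Pet | Profession
-----------------------------------------------
  1   | Gamma | coffee | red | cat | lawyer
  2   | Beta | juice | green | dog | doctor
  3   | Alpha | milk | white | fish | engineer
  4   | Delta | tea | blue | bird | teacher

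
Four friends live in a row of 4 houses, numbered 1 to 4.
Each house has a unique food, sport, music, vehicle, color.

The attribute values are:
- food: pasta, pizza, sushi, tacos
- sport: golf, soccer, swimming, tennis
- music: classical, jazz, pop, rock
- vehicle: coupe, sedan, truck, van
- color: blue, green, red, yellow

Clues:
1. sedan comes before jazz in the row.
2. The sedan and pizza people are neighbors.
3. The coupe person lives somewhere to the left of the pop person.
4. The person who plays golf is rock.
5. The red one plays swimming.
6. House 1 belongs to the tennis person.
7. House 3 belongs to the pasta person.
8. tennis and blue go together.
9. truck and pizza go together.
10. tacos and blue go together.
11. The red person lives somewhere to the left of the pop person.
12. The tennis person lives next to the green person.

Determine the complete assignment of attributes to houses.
Solution:

House | Food | Sport | Music | Vehicle | Color
----------------------------------------------
  1   | tacos | tennis | classical | sedan | blue
  2   | pizza | golf | rock | truck | green
  3   | pasta | swimming | jazz | coupe | red
  4   | sushi | soccer | pop | van | yellow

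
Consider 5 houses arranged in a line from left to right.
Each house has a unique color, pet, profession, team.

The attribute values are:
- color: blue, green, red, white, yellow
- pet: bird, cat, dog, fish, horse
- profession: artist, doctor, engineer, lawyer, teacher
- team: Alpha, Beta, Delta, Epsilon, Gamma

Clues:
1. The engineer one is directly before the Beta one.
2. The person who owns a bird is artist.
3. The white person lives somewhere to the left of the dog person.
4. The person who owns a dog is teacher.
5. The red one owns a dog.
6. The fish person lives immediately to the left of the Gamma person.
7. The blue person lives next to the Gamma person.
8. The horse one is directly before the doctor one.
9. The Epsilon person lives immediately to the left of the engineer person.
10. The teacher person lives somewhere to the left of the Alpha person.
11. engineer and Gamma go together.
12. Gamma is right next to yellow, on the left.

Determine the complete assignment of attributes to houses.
Solution:

House | Color | Pet | Profession | Team
---------------------------------------
  1   | blue | fish | lawyer | Epsilon
  2   | white | horse | engineer | Gamma
  3   | yellow | cat | doctor | Beta
  4   | red | dog | teacher | Delta
  5   | green | bird | artist | Alpha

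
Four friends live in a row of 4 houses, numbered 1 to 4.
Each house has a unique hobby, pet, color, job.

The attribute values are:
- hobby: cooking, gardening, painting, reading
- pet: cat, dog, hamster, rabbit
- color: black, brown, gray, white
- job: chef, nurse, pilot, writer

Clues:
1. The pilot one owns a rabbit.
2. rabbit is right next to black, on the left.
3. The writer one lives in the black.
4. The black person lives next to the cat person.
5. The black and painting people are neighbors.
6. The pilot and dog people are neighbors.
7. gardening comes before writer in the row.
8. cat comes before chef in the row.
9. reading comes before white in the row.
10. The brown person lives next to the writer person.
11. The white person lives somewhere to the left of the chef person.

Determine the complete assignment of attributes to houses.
Solution:

House | Hobby | Pet | Color | Job
---------------------------------
  1   | gardening | rabbit | brown | pilot
  2   | reading | dog | black | writer
  3   | painting | cat | white | nurse
  4   | cooking | hamster | gray | chef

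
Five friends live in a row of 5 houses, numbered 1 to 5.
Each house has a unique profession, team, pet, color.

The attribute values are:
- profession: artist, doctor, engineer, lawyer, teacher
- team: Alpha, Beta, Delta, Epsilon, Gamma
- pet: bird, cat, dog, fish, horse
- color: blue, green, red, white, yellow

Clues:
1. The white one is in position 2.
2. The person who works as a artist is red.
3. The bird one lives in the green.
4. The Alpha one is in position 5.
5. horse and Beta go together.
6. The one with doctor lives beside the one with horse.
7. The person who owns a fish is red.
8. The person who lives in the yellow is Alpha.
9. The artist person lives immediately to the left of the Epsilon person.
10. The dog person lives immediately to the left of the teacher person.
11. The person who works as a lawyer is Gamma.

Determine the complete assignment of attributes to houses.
Solution:

House | Profession | Team | Pet | Color
---------------------------------------
  1   | artist | Delta | fish | red
  2   | doctor | Epsilon | dog | white
  3   | teacher | Beta | horse | blue
  4   | lawyer | Gamma | bird | green
  5   | engineer | Alpha | cat | yellow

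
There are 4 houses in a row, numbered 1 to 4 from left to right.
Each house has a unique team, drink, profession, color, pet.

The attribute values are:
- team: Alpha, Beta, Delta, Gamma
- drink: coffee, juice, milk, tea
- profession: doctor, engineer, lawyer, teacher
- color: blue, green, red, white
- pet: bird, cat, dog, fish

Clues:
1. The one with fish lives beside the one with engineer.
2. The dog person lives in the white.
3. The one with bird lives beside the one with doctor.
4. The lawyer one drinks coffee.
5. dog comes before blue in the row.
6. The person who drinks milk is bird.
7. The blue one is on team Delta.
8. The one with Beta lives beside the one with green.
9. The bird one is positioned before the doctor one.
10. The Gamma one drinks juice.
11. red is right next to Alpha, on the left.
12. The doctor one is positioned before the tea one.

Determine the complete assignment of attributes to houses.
Solution:

House | Team | Drink | Profession | Color | Pet
-----------------------------------------------
  1   | Beta | coffee | lawyer | red | fish
  2   | Alpha | milk | engineer | green | bird
  3   | Gamma | juice | doctor | white | dog
  4   | Delta | tea | teacher | blue | cat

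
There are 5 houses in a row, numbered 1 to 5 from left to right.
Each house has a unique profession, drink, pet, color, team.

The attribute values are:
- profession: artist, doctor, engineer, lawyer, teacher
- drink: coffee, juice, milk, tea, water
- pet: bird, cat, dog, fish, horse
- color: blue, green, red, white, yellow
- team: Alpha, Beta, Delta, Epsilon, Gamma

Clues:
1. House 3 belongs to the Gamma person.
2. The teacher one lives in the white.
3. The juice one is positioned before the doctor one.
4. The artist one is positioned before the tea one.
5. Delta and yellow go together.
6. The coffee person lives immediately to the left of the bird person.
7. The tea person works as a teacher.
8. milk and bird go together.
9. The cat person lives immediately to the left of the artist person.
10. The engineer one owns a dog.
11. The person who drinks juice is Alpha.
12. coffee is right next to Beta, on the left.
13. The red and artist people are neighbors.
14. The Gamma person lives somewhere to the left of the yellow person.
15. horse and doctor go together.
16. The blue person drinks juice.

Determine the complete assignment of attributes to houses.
Solution:

House | Profession | Drink | Pet | Color | Team
-----------------------------------------------
  1   | lawyer | coffee | cat | red | Epsilon
  2   | artist | milk | bird | green | Beta
  3   | teacher | tea | fish | white | Gamma
  4   | engineer | juice | dog | blue | Alpha
  5   | doctor | water | horse | yellow | Delta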